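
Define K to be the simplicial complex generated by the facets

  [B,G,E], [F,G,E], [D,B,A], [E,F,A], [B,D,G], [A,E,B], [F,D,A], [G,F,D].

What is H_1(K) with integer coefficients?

K has 6 vertices, 12 edges, 8 triangles.
rank ∂_1 = 5, rank ∂_2 = 7 ⇒ b_1 = 12 − 5 − 7 = 0; all invariant factors of ∂_2 are 1 so no torsion. So H_1 = 0.

H_1 = 0.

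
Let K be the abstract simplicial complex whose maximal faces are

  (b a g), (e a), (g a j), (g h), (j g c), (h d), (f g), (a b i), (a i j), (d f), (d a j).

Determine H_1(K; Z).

Order the vertices as a < b < c < d < e < f < g < h < i < j. Listing each simplex with vertices in this order, K has dimension 2 with simplices:

  0-simplices (10): a, b, c, d, e, f, g, h, i, j
  1-simplices (17): ab, ad, ae, ag, ai, aj, bg, bi, cg, cj, df, dh, dj, fg, gh, gj, ij
  2-simplices (6): abg, abi, adj, agj, aij, cgj

so the chain groups are C_0 ≅ Z^10, C_1 ≅ Z^17, C_2 ≅ Z^6.

The boundary map ∂_1: C_1 → C_0 maps an edge to its endpoints' difference, ∂[p,q] = q − p. For instance
  ∂gh = h − g.
The 10×17 boundary matrix has rank 9 and Smith normal form diag(1,1,1,1,1,1,1,1,1).

The boundary map ∂_2: C_2 → C_1 acts by ∂[p,q,r] = [q,r] − [p,r] + [p,q]. For instance
  ∂agj = gj − aj + ag,
  ∂adj = dj − aj + ad.
This gives a 17×6 integer matrix of rank 6; reducing to Smith normal form yields diagonal entries (1,1,1,1,1,1).

Now H_k = ker ∂_k / im ∂_{k+1}, so:

  H_1: rank ker ∂_1 − rank ∂_2 = (17 − 9) − 6 = 2, and the invariant factors of ∂_2 are all 1, so H_1 ≅ Z^2.

H_1 ≅ Z^2.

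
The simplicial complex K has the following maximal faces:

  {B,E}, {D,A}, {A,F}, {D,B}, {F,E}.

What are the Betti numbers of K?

b_0 = 1, b_1 = 1.

Order the vertices as A < B < D < E < F. Listing each simplex with vertices in this order, K has dimension 1 with simplices:

  0-simplices (5): A, B, D, E, F
  1-simplices (5): AD, AF, BD, BE, EF

so the chain groups are C_0 ≅ Z^5, C_1 ≅ Z^5.

∂_1: C_1 → C_0 is given by ∂[p,q] = [q] − [p].
This gives a 5×5 integer matrix of rank 4; reducing to Smith normal form yields diagonal entries (1,1,1,1).

Computing H_k = (kernel of ∂_k) / (image of ∂_{k+1}):

  H_0: rank C_0 − rank ∂_1 = 5 − 4 = 1, and the invariant factors of ∂_1 are all 1, so H_0 = Z.
  H_1: rank ker ∂_1 − rank ∂_2 = (5 − 4) − 0 = 1, and there is no ∂_2, so H_1 = Z.

Hence the Betti numbers are b_0 = 1, b_1 = 1.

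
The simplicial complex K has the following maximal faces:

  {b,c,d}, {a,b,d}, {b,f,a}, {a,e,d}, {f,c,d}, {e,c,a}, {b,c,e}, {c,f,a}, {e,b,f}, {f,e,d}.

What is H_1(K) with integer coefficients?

K has 6 vertices, 15 edges, 10 triangles.
rank ∂_1 = 5, rank ∂_2 = 10 ⇒ b_1 = 15 − 5 − 10 = 0; ∂_2 has invariant factor(s) [2] giving torsion. So H_1 = Z/2Z.

H_1 ≅ Z/2Z.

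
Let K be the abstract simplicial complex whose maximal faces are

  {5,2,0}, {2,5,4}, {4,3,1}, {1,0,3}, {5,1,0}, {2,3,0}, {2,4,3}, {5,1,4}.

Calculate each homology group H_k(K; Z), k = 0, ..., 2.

We work with the vertex ordering 0 < 1 < 2 < 3 < 4 < 5. The simplices of K, each written with vertices in increasing order, are:

  0-simplices (6): [0], [1], [2], [3], [4], [5]
  1-simplices (12): [0,1], [0,2], [0,3], [0,5], [1,3], [1,4], [1,5], [2,3], [2,4], [2,5], [3,4], [4,5]
  2-simplices (8): [0,1,3], [0,1,5], [0,2,3], [0,2,5], [1,3,4], [1,4,5], [2,3,4], [2,4,5]

Hence C_0 ≅ Z^6, C_1 ≅ Z^12, C_2 ≅ Z^8.

The boundary map ∂_1: C_1 → C_0 sends each edge [p,q] (with p < q) to q − p. For instance
  ∂[3,4] = [4] − [3].
This gives a 6×12 integer matrix of rank 5; reducing to Smith normal form yields diagonal entries (1,1,1,1,1).

The boundary map ∂_2: C_2 → C_1 acts by ∂[p,q,r] = [q,r] − [p,r] + [p,q]. For instance
  ∂[1,4,5] = [4,5] − [1,5] + [1,4],
  ∂[0,2,3] = [2,3] − [0,3] + [0,2].
The 12×8 boundary matrix has rank 7 and Smith normal form diag(1,1,1,1,1,1,1).

Reading off H_k = ker ∂_k / im ∂_{k+1}:

  H_0: rank C_0 − rank ∂_1 = 6 − 5 = 1, and the invariant factors of ∂_1 are all 1, so H_0 = Z.
  H_1: rank ker ∂_1 − rank ∂_2 = (12 − 5) − 7 = 0, and the invariant factors of ∂_2 are all 1, so H_1 = 0.
  H_2: rank ker ∂_2 − rank ∂_3 = (8 − 7) − 0 = 1, and there is no ∂_3, so H_2 = Z.

(K is a triangulation of the 2-sphere S^2.)

H_0 ≅ Z,  H_1 = 0,  H_2 ≅ Z.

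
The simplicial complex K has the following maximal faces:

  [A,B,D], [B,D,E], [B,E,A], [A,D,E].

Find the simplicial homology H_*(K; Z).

H_0 ≅ Z,  H_1 = 0,  H_2 ≅ Z.

Order the vertices as A < B < D < E. Listing each simplex with vertices in this order, K has dimension 2 with simplices:

  0-simplices (4): A, B, D, E
  1-simplices (6): AB, AD, AE, BD, BE, DE
  2-simplices (4): ABD, ABE, ADE, BDE

giving chain groups C_0 ≅ Z^4, C_1 ≅ Z^6, C_2 ≅ Z^4.

∂_1: C_1 → C_0 maps an edge to its endpoints' difference, ∂[p,q] = q − p.
The resulting 4×6 matrix has rank 3, and its Smith normal form has invariant factors (1,1,1).

The boundary map ∂_2: C_2 → C_1 acts by ∂[p,q,r] = [q,r] − [p,r] + [p,q]. For instance
  ∂BDE = DE − BE + BD,
  ∂ABD = BD − AD + AB.
The resulting 6×4 matrix has rank 3, and its Smith normal form has invariant factors (1,1,1).

Computing H_k = (kernel of ∂_k) / (image of ∂_{k+1}):

  H_0: rank C_0 − rank ∂_1 = 4 − 3 = 1, and the invariant factors of ∂_1 are all 1, so H_0 = Z.
  H_1: rank ker ∂_1 − rank ∂_2 = (6 − 3) − 3 = 0, and the invariant factors of ∂_2 are all 1, so H_1 = 0.
  H_2: rank ker ∂_2 − rank ∂_3 = (4 − 3) − 0 = 1, and there is no ∂_3, so H_2 = Z.

As a check, the Euler characteristic is 4 − 6 + 4 = 2, which agrees with 1 − 0 + 1 = 2.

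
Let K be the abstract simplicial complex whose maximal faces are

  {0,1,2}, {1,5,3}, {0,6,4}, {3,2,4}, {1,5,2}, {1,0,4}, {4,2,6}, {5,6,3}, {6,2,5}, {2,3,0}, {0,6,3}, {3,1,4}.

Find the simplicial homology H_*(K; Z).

H_0 ≅ Z,  H_1 ≅ Z/2Z,  H_2 = 0.

Order the vertices as 0 < 1 < 2 < 3 < 4 < 5 < 6. Listing each simplex with vertices in this order, K has dimension 2 with simplices:

  0-simplices (7): [0], [1], [2], [3], [4], [5], [6]
  1-simplices (18): [0,1], [0,2], [0,3], [0,4], [0,6], [1,2], [1,3], [1,4], [1,5], [2,3], [2,4], [2,5], [2,6], [3,4], [3,5], [3,6], [4,6], [5,6]
  2-simplices (12): [0,1,2], [0,1,4], [0,2,3], [0,3,6], [0,4,6], [1,2,5], [1,3,4], [1,3,5], [2,3,4], [2,4,6], [2,5,6], [3,5,6]

giving chain groups C_0 ≅ Z^7, C_1 ≅ Z^18, C_2 ≅ Z^12.

Boundary ∂_1: C_1 → C_0 sends each edge [p,q] (with p < q) to q − p.
The resulting 7×18 matrix has rank 6, and its Smith normal form has invariant factors (1,1,1,1,1,1).

∂_2: C_2 → C_1 acts by ∂[p,q,r] = [q,r] − [p,r] + [p,q]. For instance
  ∂[0,1,2] = [1,2] − [0,2] + [0,1],
  ∂[0,3,6] = [3,6] − [0,6] + [0,3].
This gives a 18×12 integer matrix of rank 12; reducing to Smith normal form yields diagonal entries (1,1,1,1,1,1,1,1,1,1,1,2).

From H_k ≅ ker(∂_k) / im(∂_{k+1}) we obtain:

  H_0: rank C_0 − rank ∂_1 = 7 − 6 = 1, and the invariant factors of ∂_1 are all 1, so H_0 = Z.
  H_1: rank ker ∂_1 − rank ∂_2 = (18 − 6) − 12 = 0, and ∂_2 has invariant factor 2 > 1, so H_1 = Z/2Z.
  H_2: rank ker ∂_2 − rank ∂_3 = (12 − 12) − 0 = 0, and there is no ∂_3, so H_2 = 0.

(K is a triangulation of the real projective plane RP^2.)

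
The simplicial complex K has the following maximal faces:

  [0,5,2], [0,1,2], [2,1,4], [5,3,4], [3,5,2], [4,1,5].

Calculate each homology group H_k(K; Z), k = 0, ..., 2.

We work with the vertex ordering 0 < 1 < 2 < 3 < 4 < 5. The simplices of K, each written with vertices in increasing order, are:

  0-simplices (6): [0], [1], [2], [3], [4], [5]
  1-simplices (12): [0,1], [0,2], [0,5], [1,2], [1,4], [1,5], [2,3], [2,4], [2,5], [3,4], [3,5], [4,5]
  2-simplices (6): [0,1,2], [0,2,5], [1,2,4], [1,4,5], [2,3,5], [3,4,5]

Hence C_0 ≅ Z^6, C_1 ≅ Z^12, C_2 ≅ Z^6.

∂_1: C_1 → C_0 is given by ∂[p,q] = [q] − [p]. For instance
  ∂[4,5] = [5] − [4].
The 6×12 boundary matrix has rank 5 and Smith normal form diag(1,1,1,1,1).

Boundary ∂_2: C_2 → C_1 sends each 2-simplex [p,q,r] to [q,r] − [p,r] + [p,q]. For instance
  ∂[0,2,5] = [2,5] − [0,5] + [0,2],
  ∂[2,3,5] = [3,5] − [2,5] + [2,3].
This gives a 12×6 integer matrix of rank 6; reducing to Smith normal form yields diagonal entries (1,1,1,1,1,1).

Now H_k = ker ∂_k / im ∂_{k+1}, so:

  H_0: rank C_0 − rank ∂_1 = 6 − 5 = 1, and the invariant factors of ∂_1 are all 1, so H_0 = Z.
  H_1: rank ker ∂_1 − rank ∂_2 = (12 − 5) − 6 = 1, and the invariant factors of ∂_2 are all 1, so H_1 = Z.
  H_2: rank ker ∂_2 − rank ∂_3 = (6 − 6) − 0 = 0, and there is no ∂_3, so H_2 = 0.

As a check, the Euler characteristic is 6 − 12 + 6 = 0, which agrees with 1 − 1 + 0 = 0.

H_0 = Z,  H_1 = Z,  H_2 = 0.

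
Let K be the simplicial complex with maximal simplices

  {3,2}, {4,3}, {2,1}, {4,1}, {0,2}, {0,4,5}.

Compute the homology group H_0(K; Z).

Fix the vertex order 0 < 1 < 2 < 3 < 4 < 5 and write every simplex with vertices in increasing order. Then dim K = 2 and the simplices of K are:

  0-simplices (6): [0], [1], [2], [3], [4], [5]
  1-simplices (8): [0,2], [0,4], [0,5], [1,2], [1,4], [2,3], [3,4], [4,5]
  2-simplices (1): [0,4,5]

giving chain groups C_0 ≅ Z^6, C_1 ≅ Z^8, C_2 ≅ Z^1.

The boundary map ∂_1: C_1 → C_0 is given by ∂[p,q] = [q] − [p]. For instance
  ∂[1,4] = [4] − [1].
As a 6×8 matrix over Z this has rank 5, with invariant factors (1,1,1,1,1).

Boundary ∂_2: C_2 → C_1 maps a triangle to the signed sum of its edges. For instance
  ∂[0,4,5] = [4,5] − [0,5] + [0,4].
The resulting 8×1 matrix has rank 1, and its Smith normal form has invariant factors (1).

From H_k ≅ ker(∂_k) / im(∂_{k+1}) we obtain:

  H_0: rank C_0 − rank ∂_1 = 6 − 5 = 1, and the invariant factors of ∂_1 are all 1, so H_0 = Z.

H_0 = Z.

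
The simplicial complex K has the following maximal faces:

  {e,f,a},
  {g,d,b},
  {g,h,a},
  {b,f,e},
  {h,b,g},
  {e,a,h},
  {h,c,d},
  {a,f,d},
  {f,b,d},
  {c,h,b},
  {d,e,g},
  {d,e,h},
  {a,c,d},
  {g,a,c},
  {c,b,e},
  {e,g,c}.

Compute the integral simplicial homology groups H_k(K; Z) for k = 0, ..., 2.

H_0 ≅ Z,  H_1 ≅ Z^2,  H_2 ≅ Z.

Order the vertices as a < b < c < d < e < f < g < h. Listing each simplex with vertices in this order, K has dimension 2 with simplices:

  0-simplices (8): a, b, c, d, e, f, g, h
  1-simplices (24): ac, ad, ae, af, ag, ah, bc, bd, be, bf, bg, bh, cd, ce, cg, ch, de, df, dg, dh, ef, eg, eh, gh
  2-simplices (16): acd, acg, adf, aef, aeh, agh, bce, bch, bdf, bdg, bef, bgh, cdh, ceg, deg, deh

giving chain groups C_0 ≅ Z^8, C_1 ≅ Z^24, C_2 ≅ Z^16.

∂_1: C_1 → C_0 is given by ∂[p,q] = [q] − [p]. For instance
  ∂ah = h − a.
As a 8×24 matrix over Z this has rank 7, with invariant factors (1,1,1,1,1,1,1).

Boundary ∂_2: C_2 → C_1 maps a triangle to the signed sum of its edges. For instance
  ∂bgh = gh − bh + bg,
  ∂acd = cd − ad + ac.
The resulting 24×16 matrix has rank 15, and its Smith normal form has invariant factors (1,1,1,1,1,1,1,1,1,1,1,1,1,1,1).

Computing H_k = (kernel of ∂_k) / (image of ∂_{k+1}):

  H_0: rank C_0 − rank ∂_1 = 8 − 7 = 1, and the invariant factors of ∂_1 are all 1, so H_0 = Z.
  H_1: rank ker ∂_1 − rank ∂_2 = (24 − 7) − 15 = 2, and the invariant factors of ∂_2 are all 1, so H_1 = Z^2.
  H_2: rank ker ∂_2 − rank ∂_3 = (16 − 15) − 0 = 1, and there is no ∂_3, so H_2 = Z.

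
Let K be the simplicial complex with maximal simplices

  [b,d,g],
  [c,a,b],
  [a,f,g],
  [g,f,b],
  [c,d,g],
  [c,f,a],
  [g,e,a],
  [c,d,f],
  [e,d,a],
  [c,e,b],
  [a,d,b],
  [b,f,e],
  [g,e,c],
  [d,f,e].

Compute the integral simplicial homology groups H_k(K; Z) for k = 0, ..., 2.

H_0 = Z,  H_1 = Z^2,  H_2 = Z.

Order the vertices as a < b < c < d < e < f < g. Listing each simplex with vertices in this order, K has dimension 2 with simplices:

  0-simplices (7): a, b, c, d, e, f, g
  1-simplices (21): ab, ac, ad, ae, af, ag, bc, bd, be, bf, bg, cd, ce, cf, cg, de, df, dg, ef, eg, fg
  2-simplices (14): abc, abd, acf, ade, aeg, afg, bce, bdg, bef, bfg, cdf, cdg, ceg, def

Hence C_0 ≅ Z^7, C_1 ≅ Z^21, C_2 ≅ Z^14.

∂_1: C_1 → C_0 sends each edge [p,q] (with p < q) to q − p. For instance
  ∂eg = g − e.
The 7×21 boundary matrix has rank 6 and Smith normal form diag(1,1,1,1,1,1).

The boundary map ∂_2: C_2 → C_1 sends each 2-simplex [p,q,r] to [q,r] − [p,r] + [p,q]. For instance
  ∂bef = ef − bf + be,
  ∂ade = de − ae + ad.
This gives a 21×14 integer matrix of rank 13; reducing to Smith normal form yields diagonal entries (1,1,1,1,1,1,1,1,1,1,1,1,1).

Reading off H_k = ker ∂_k / im ∂_{k+1}:

  H_0: rank C_0 − rank ∂_1 = 7 − 6 = 1, and the invariant factors of ∂_1 are all 1, so H_0 = Z.
  H_1: rank ker ∂_1 − rank ∂_2 = (21 − 6) − 13 = 2, and the invariant factors of ∂_2 are all 1, so H_1 = Z^2.
  H_2: rank ker ∂_2 − rank ∂_3 = (14 − 13) − 0 = 1, and there is no ∂_3, so H_2 = Z.

(K is a triangulation of the torus T^2.)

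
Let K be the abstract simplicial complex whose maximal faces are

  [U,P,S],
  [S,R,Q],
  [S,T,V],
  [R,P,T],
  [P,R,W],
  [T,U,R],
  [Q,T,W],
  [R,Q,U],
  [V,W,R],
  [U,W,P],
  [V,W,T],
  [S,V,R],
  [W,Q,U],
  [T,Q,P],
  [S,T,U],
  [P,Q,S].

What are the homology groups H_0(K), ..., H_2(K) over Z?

H_0 ≅ Z,  H_1 ≅ Z^2,  H_2 ≅ Z.

Take the total order P < Q < R < S < T < U < V < W on the vertex set. Then K (dimension 2) consists of the simplices:

  0-simplices (8): P, Q, R, S, T, U, V, W
  1-simplices (24): PQ, PR, PS, PT, PU, PW, QR, QS, QT, QU, QW, RS, RT, RU, RV, RW, ST, SU, SV, TU, TV, TW, UW, VW
  2-simplices (16): PQS, PQT, PRT, PRW, PSU, PUW, QRS, QRU, QTW, QUW, RSV, RTU, RVW, STU, STV, TVW

giving chain groups C_0 ≅ Z^8, C_1 ≅ Z^24, C_2 ≅ Z^16.

The boundary map ∂_1: C_1 → C_0 is given by ∂[p,q] = [q] − [p].
The resulting 8×24 matrix has rank 7, and its Smith normal form has invariant factors (1,1,1,1,1,1,1).

Boundary ∂_2: C_2 → C_1 maps a triangle to the signed sum of its edges. For instance
  ∂PRT = RT − PT + PR,
  ∂QRU = RU − QU + QR.
This gives a 24×16 integer matrix of rank 15; reducing to Smith normal form yields diagonal entries (1,1,1,1,1,1,1,1,1,1,1,1,1,1,1).

Computing H_k = (kernel of ∂_k) / (image of ∂_{k+1}):

  H_0: rank C_0 − rank ∂_1 = 8 − 7 = 1, and the invariant factors of ∂_1 are all 1, so H_0 ≅ Z.
  H_1: rank ker ∂_1 − rank ∂_2 = (24 − 7) − 15 = 2, and the invariant factors of ∂_2 are all 1, so H_1 ≅ Z^2.
  H_2: rank ker ∂_2 − rank ∂_3 = (16 − 15) − 0 = 1, and there is no ∂_3, so H_2 ≅ Z.

(K is a triangulation of the torus T^2.)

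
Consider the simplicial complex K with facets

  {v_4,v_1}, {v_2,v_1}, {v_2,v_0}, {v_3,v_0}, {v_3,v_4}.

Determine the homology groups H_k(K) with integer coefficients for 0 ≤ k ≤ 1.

H_0 ≅ Z,  H_1 ≅ Z.

K has 5 vertices, 5 edges.
rank ∂_0 = 0, rank ∂_1 = 4 ⇒ b_0 = 5 − 0 − 4 = 1; all invariant factors of ∂_1 are 1 so no torsion. So H_0 = Z.
rank ∂_1 = 4, rank ∂_2 = 0 ⇒ b_1 = 5 − 4 − 0 = 1. So H_1 = Z.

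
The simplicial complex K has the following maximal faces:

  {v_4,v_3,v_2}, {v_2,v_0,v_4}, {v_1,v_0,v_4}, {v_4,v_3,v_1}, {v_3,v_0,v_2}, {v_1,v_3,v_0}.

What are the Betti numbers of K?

b_0 = 1, b_1 = 0, b_2 = 1.

Fix the vertex order v_0 < v_1 < v_2 < v_3 < v_4 and write every simplex with vertices in increasing order. Then dim K = 2 and the simplices of K are:

  0-simplices (5): [v_0], [v_1], [v_2], [v_3], [v_4]
  1-simplices (9): [v_0,v_1], [v_0,v_2], [v_0,v_3], [v_0,v_4], [v_1,v_3], [v_1,v_4], [v_2,v_3], [v_2,v_4], [v_3,v_4]
  2-simplices (6): [v_0,v_1,v_3], [v_0,v_1,v_4], [v_0,v_2,v_3], [v_0,v_2,v_4], [v_1,v_3,v_4], [v_2,v_3,v_4]

Hence C_0 ≅ Z^5, C_1 ≅ Z^9, C_2 ≅ Z^6.

Boundary ∂_1: C_1 → C_0 maps an edge to its endpoints' difference, ∂[p,q] = q − p. For instance
  ∂[v_0,v_4] = [v_4] − [v_0].
This gives a 5×9 integer matrix of rank 4; reducing to Smith normal form yields diagonal entries (1,1,1,1).

∂_2: C_2 → C_1 maps a triangle to the signed sum of its edges. For instance
  ∂[v_0,v_2,v_3] = [v_2,v_3] − [v_0,v_3] + [v_0,v_2],
  ∂[v_0,v_2,v_4] = [v_2,v_4] − [v_0,v_4] + [v_0,v_2].
The resulting 9×6 matrix has rank 5, and its Smith normal form has invariant factors (1,1,1,1,1).

Now H_k = ker ∂_k / im ∂_{k+1}, so:

  H_0: rank C_0 − rank ∂_1 = 5 − 4 = 1, and the invariant factors of ∂_1 are all 1, so H_0 = Z.
  H_1: rank ker ∂_1 − rank ∂_2 = (9 − 4) − 5 = 0, and the invariant factors of ∂_2 are all 1, so H_1 = 0.
  H_2: rank ker ∂_2 − rank ∂_3 = (6 − 5) − 0 = 1, and there is no ∂_3, so H_2 = Z.

As a check, the Euler characteristic is 5 − 9 + 6 = 2, which agrees with 1 − 0 + 1 = 2.

Hence the Betti numbers are b_0 = 1, b_1 = 0, b_2 = 1.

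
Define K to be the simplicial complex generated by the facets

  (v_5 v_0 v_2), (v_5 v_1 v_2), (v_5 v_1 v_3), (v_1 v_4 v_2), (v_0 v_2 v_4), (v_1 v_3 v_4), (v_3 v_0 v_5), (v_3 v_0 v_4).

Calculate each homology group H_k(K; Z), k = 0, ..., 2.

Fix the vertex order v_0 < v_1 < v_2 < v_3 < v_4 < v_5 and write every simplex with vertices in increasing order. Then dim K = 2 and the simplices of K are:

  0-simplices (6): [v_0], [v_1], [v_2], [v_3], [v_4], [v_5]
  1-simplices (12): [v_0,v_2], [v_0,v_3], [v_0,v_4], [v_0,v_5], [v_1,v_2], [v_1,v_3], [v_1,v_4], [v_1,v_5], [v_2,v_4], [v_2,v_5], [v_3,v_4], [v_3,v_5]
  2-simplices (8): [v_0,v_2,v_4], [v_0,v_2,v_5], [v_0,v_3,v_4], [v_0,v_3,v_5], [v_1,v_2,v_4], [v_1,v_2,v_5], [v_1,v_3,v_4], [v_1,v_3,v_5]

Hence C_0 ≅ Z^6, C_1 ≅ Z^12, C_2 ≅ Z^8.

The boundary map ∂_1: C_1 → C_0 maps an edge to its endpoints' difference, ∂[p,q] = q − p. For instance
  ∂[v_0,v_2] = [v_2] − [v_0].
As a 6×12 matrix over Z this has rank 5, with invariant factors (1,1,1,1,1).

The boundary map ∂_2: C_2 → C_1 acts by ∂[p,q,r] = [q,r] − [p,r] + [p,q]. For instance
  ∂[v_1,v_2,v_5] = [v_2,v_5] − [v_1,v_5] + [v_1,v_2],
  ∂[v_1,v_2,v_4] = [v_2,v_4] − [v_1,v_4] + [v_1,v_2].
The 12×8 boundary matrix has rank 7 and Smith normal form diag(1,1,1,1,1,1,1).

Now H_k = ker ∂_k / im ∂_{k+1}, so:

  H_0: rank C_0 − rank ∂_1 = 6 − 5 = 1, and the invariant factors of ∂_1 are all 1, so H_0 = Z.
  H_1: rank ker ∂_1 − rank ∂_2 = (12 − 5) − 7 = 0, and the invariant factors of ∂_2 are all 1, so H_1 = 0.
  H_2: rank ker ∂_2 − rank ∂_3 = (8 − 7) − 0 = 1, and there is no ∂_3, so H_2 = Z.

As a check, the Euler characteristic is 6 − 12 + 8 = 2, which agrees with 1 − 0 + 1 = 2.
(K is a triangulation of the 2-sphere S^2.)

H_0 ≅ Z,  H_1 = 0,  H_2 ≅ Z.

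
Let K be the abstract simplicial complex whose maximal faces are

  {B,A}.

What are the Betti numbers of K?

Take the total order A < B on the vertex set. Then K (dimension 1) consists of the simplices:

  0-simplices (2): A, B
  1-simplices (1): AB

Hence C_0 ≅ Z^2, C_1 ≅ Z^1.

The boundary map ∂_1: C_1 → C_0 is given by ∂[p,q] = [q] − [p]. For instance
  ∂AB = B − A.
As a 2×1 matrix over Z this has rank 1, with invariant factors (1).

From H_k ≅ ker(∂_k) / im(∂_{k+1}) we obtain:

  H_0: rank C_0 − rank ∂_1 = 2 − 1 = 1, and the invariant factors of ∂_1 are all 1, so H_0 ≅ Z.
  H_1: rank ker ∂_1 − rank ∂_2 = (1 − 1) − 0 = 0, and there is no ∂_2, so H_1 ≅ 0.

(K is a triangulation of the 1-simplex.)

Hence the Betti numbers are b_0 = 1, b_1 = 0.

b_0 = 1, b_1 = 0.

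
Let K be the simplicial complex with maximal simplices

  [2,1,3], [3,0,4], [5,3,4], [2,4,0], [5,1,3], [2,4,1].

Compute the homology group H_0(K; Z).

H_0 = Z.

Take the total order 0 < 1 < 2 < 3 < 4 < 5 on the vertex set. Then K (dimension 2) consists of the simplices:

  0-simplices (6): [0], [1], [2], [3], [4], [5]
  1-simplices (12): [0,2], [0,3], [0,4], [1,2], [1,3], [1,4], [1,5], [2,3], [2,4], [3,4], [3,5], [4,5]
  2-simplices (6): [0,2,4], [0,3,4], [1,2,3], [1,2,4], [1,3,5], [3,4,5]

Hence C_0 ≅ Z^6, C_1 ≅ Z^12, C_2 ≅ Z^6.

Boundary ∂_1: C_1 → C_0 is given by ∂[p,q] = [q] − [p].
The resulting 6×12 matrix has rank 5, and its Smith normal form has invariant factors (1,1,1,1,1).

The boundary map ∂_2: C_2 → C_1 maps a triangle to the signed sum of its edges. For instance
  ∂[1,2,3] = [2,3] − [1,3] + [1,2],
  ∂[0,3,4] = [3,4] − [0,4] + [0,3].
The resulting 12×6 matrix has rank 6, and its Smith normal form has invariant factors (1,1,1,1,1,1).

Computing H_k = (kernel of ∂_k) / (image of ∂_{k+1}):

  H_0: rank C_0 − rank ∂_1 = 6 − 5 = 1, and the invariant factors of ∂_1 are all 1, so H_0 ≅ Z.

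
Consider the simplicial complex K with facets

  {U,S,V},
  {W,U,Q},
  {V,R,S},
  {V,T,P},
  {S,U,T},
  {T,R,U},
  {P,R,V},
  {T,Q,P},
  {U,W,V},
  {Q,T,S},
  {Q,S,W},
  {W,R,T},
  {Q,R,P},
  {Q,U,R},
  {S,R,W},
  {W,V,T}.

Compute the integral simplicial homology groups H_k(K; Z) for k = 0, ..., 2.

Take the total order P < Q < R < S < T < U < V < W on the vertex set. Then K (dimension 2) consists of the simplices:

  0-simplices (8): P, Q, R, S, T, U, V, W
  1-simplices (24): PQ, PR, PT, PV, QR, QS, QT, QU, QW, RS, RT, RU, RV, RW, ST, SU, SV, SW, TU, TV, TW, UV, UW, VW
  2-simplices (16): PQR, PQT, PRV, PTV, QRU, QST, QSW, QUW, RSV, RSW, RTU, RTW, STU, SUV, TVW, UVW

Hence C_0 ≅ Z^8, C_1 ≅ Z^24, C_2 ≅ Z^16.

Boundary ∂_1: C_1 → C_0 is given by ∂[p,q] = [q] − [p]. For instance
  ∂QT = T − Q.
The resulting 8×24 matrix has rank 7, and its Smith normal form has invariant factors (1,1,1,1,1,1,1).

∂_2: C_2 → C_1 sends each 2-simplex [p,q,r] to [q,r] − [p,r] + [p,q]. For instance
  ∂QUW = UW − QW + QU,
  ∂PRV = RV − PV + PR.
The resulting 24×16 matrix has rank 15, and its Smith normal form has invariant factors (1,1,1,1,1,1,1,1,1,1,1,1,1,1,1).

From H_k ≅ ker(∂_k) / im(∂_{k+1}) we obtain:

  H_0: rank C_0 − rank ∂_1 = 8 − 7 = 1, and the invariant factors of ∂_1 are all 1, so H_0 = Z.
  H_1: rank ker ∂_1 − rank ∂_2 = (24 − 7) − 15 = 2, and the invariant factors of ∂_2 are all 1, so H_1 = Z^2.
  H_2: rank ker ∂_2 − rank ∂_3 = (16 − 15) − 0 = 1, and there is no ∂_3, so H_2 = Z.

As a check, the Euler characteristic is 8 − 24 + 16 = 0, which agrees with 1 − 2 + 1 = 0.

H_0 ≅ Z,  H_1 ≅ Z^2,  H_2 ≅ Z.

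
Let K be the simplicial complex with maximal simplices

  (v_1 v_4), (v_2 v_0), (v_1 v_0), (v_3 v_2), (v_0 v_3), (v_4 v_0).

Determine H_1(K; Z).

We work with the vertex ordering v_0 < v_1 < v_2 < v_3 < v_4. The simplices of K, each written with vertices in increasing order, are:

  0-simplices (5): [v_0], [v_1], [v_2], [v_3], [v_4]
  1-simplices (6): [v_0,v_1], [v_0,v_2], [v_0,v_3], [v_0,v_4], [v_1,v_4], [v_2,v_3]

giving chain groups C_0 ≅ Z^5, C_1 ≅ Z^6.

∂_1: C_1 → C_0 maps an edge to its endpoints' difference, ∂[p,q] = q − p.
The 5×6 boundary matrix has rank 4 and Smith normal form diag(1,1,1,1).

Reading off H_k = ker ∂_k / im ∂_{k+1}:

  H_1: rank ker ∂_1 − rank ∂_2 = (6 − 4) − 0 = 2, and there is no ∂_2, so H_1 = Z^2.

H_1 ≅ Z^2.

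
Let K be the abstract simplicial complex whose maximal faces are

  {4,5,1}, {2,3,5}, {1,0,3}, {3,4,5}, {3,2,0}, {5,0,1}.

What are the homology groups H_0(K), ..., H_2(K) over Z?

We work with the vertex ordering 0 < 1 < 2 < 3 < 4 < 5. The simplices of K, each written with vertices in increasing order, are:

  0-simplices (6): [0], [1], [2], [3], [4], [5]
  1-simplices (12): [0,1], [0,2], [0,3], [0,5], [1,3], [1,4], [1,5], [2,3], [2,5], [3,4], [3,5], [4,5]
  2-simplices (6): [0,1,3], [0,1,5], [0,2,3], [1,4,5], [2,3,5], [3,4,5]

Hence C_0 ≅ Z^6, C_1 ≅ Z^12, C_2 ≅ Z^6.

∂_1: C_1 → C_0 is given by ∂[p,q] = [q] − [p].
The 6×12 boundary matrix has rank 5 and Smith normal form diag(1,1,1,1,1).

∂_2: C_2 → C_1 sends each 2-simplex [p,q,r] to [q,r] − [p,r] + [p,q]. For instance
  ∂[1,4,5] = [4,5] − [1,5] + [1,4],
  ∂[0,2,3] = [2,3] − [0,3] + [0,2].
The 12×6 boundary matrix has rank 6 and Smith normal form diag(1,1,1,1,1,1).

Computing H_k = (kernel of ∂_k) / (image of ∂_{k+1}):

  H_0: rank C_0 − rank ∂_1 = 6 − 5 = 1, and the invariant factors of ∂_1 are all 1, so H_0 = Z.
  H_1: rank ker ∂_1 − rank ∂_2 = (12 − 5) − 6 = 1, and the invariant factors of ∂_2 are all 1, so H_1 = Z.
  H_2: rank ker ∂_2 − rank ∂_3 = (6 − 6) − 0 = 0, and there is no ∂_3, so H_2 = 0.

H_0 ≅ Z,  H_1 ≅ Z,  H_2 = 0.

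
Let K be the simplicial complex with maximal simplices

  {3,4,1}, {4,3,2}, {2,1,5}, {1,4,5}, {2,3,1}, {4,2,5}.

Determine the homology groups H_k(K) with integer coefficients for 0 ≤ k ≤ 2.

H_0 = Z,  H_1 = 0,  H_2 = Z.

Take the total order 1 < 2 < 3 < 4 < 5 on the vertex set. Then K (dimension 2) consists of the simplices:

  0-simplices (5): [1], [2], [3], [4], [5]
  1-simplices (9): [1,2], [1,3], [1,4], [1,5], [2,3], [2,4], [2,5], [3,4], [4,5]
  2-simplices (6): [1,2,3], [1,2,5], [1,3,4], [1,4,5], [2,3,4], [2,4,5]

Hence C_0 ≅ Z^5, C_1 ≅ Z^9, C_2 ≅ Z^6.

Boundary ∂_1: C_1 → C_0 maps an edge to its endpoints' difference, ∂[p,q] = q − p. For instance
  ∂[3,4] = [4] − [3].
The resulting 5×9 matrix has rank 4, and its Smith normal form has invariant factors (1,1,1,1).

Boundary ∂_2: C_2 → C_1 acts by ∂[p,q,r] = [q,r] − [p,r] + [p,q]. For instance
  ∂[1,4,5] = [4,5] − [1,5] + [1,4],
  ∂[1,2,3] = [2,3] − [1,3] + [1,2].
As a 9×6 matrix over Z this has rank 5, with invariant factors (1,1,1,1,1).

Now H_k = ker ∂_k / im ∂_{k+1}, so:

  H_0: rank C_0 − rank ∂_1 = 5 − 4 = 1, and the invariant factors of ∂_1 are all 1, so H_0 ≅ Z.
  H_1: rank ker ∂_1 − rank ∂_2 = (9 − 4) − 5 = 0, and the invariant factors of ∂_2 are all 1, so H_1 ≅ 0.
  H_2: rank ker ∂_2 − rank ∂_3 = (6 − 5) − 0 = 1, and there is no ∂_3, so H_2 ≅ Z.

As a check, the Euler characteristic is 5 − 9 + 6 = 2, which agrees with 1 − 0 + 1 = 2.
(K is a triangulation of the 2-sphere S^2.)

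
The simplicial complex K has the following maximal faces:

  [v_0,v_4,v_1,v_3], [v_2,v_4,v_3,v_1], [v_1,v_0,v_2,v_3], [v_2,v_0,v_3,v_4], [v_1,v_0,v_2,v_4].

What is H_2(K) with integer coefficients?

H_2 ≅ 0.

Order the vertices as v_0 < v_1 < v_2 < v_3 < v_4. Listing each simplex with vertices in this order, K has dimension 3 with simplices:

  0-simplices (5): [v_0], [v_1], [v_2], [v_3], [v_4]
  1-simplices (10): [v_0,v_1], [v_0,v_2], [v_0,v_3], [v_0,v_4], [v_1,v_2], [v_1,v_3], [v_1,v_4], [v_2,v_3], [v_2,v_4], [v_3,v_4]
  2-simplices (10): [v_0,v_1,v_2], [v_0,v_1,v_3], [v_0,v_1,v_4], [v_0,v_2,v_3], [v_0,v_2,v_4], [v_0,v_3,v_4], [v_1,v_2,v_3], [v_1,v_2,v_4], [v_1,v_3,v_4], [v_2,v_3,v_4]
  3-simplices (5): [v_0,v_1,v_2,v_3], [v_0,v_1,v_2,v_4], [v_0,v_1,v_3,v_4], [v_0,v_2,v_3,v_4], [v_1,v_2,v_3,v_4]

Hence C_0 ≅ Z^5, C_1 ≅ Z^10, C_2 ≅ Z^10, C_3 ≅ Z^5.

Boundary ∂_1: C_1 → C_0 maps an edge to its endpoints' difference, ∂[p,q] = q − p.
The resulting 5×10 matrix has rank 4, and its Smith normal form has invariant factors (1,1,1,1).

Boundary ∂_2: C_2 → C_1 sends each 2-simplex [p,q,r] to [q,r] − [p,r] + [p,q]. For instance
  ∂[v_1,v_2,v_3] = [v_2,v_3] − [v_1,v_3] + [v_1,v_2],
  ∂[v_0,v_1,v_3] = [v_1,v_3] − [v_0,v_3] + [v_0,v_1].
The 10×10 boundary matrix has rank 6 and Smith normal form diag(1,1,1,1,1,1).

The boundary map ∂_3: C_3 → C_2 sends each 3-simplex σ to the alternating sum Σ_i (−1)^i (σ with its i-th vertex removed). For instance
  ∂[v_0,v_1,v_2,v_4] = [v_1,v_2,v_4] − [v_0,v_2,v_4] + [v_0,v_1,v_4] − [v_0,v_1,v_2],
  ∂[v_0,v_1,v_2,v_3] = [v_1,v_2,v_3] − [v_0,v_2,v_3] + [v_0,v_1,v_3] − [v_0,v_1,v_2].
The 10×5 boundary matrix has rank 4 and Smith normal form diag(1,1,1,1).

Reading off H_k = ker ∂_k / im ∂_{k+1}:

  H_2: rank ker ∂_2 − rank ∂_3 = (10 − 6) − 4 = 0, and the invariant factors of ∂_3 are all 1, so H_2 = 0.

(K is a triangulation of the 3-sphere S^3.)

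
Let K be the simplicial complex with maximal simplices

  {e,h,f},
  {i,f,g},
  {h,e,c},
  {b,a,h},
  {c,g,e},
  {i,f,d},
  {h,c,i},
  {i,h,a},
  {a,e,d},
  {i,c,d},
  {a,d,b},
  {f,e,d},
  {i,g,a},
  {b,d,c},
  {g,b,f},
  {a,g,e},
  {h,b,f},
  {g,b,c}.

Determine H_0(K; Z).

We work with the vertex ordering a < b < c < d < e < f < g < h < i. The simplices of K, each written with vertices in increasing order, are:

  0-simplices (9): a, b, c, d, e, f, g, h, i
  1-simplices (27): ab, ad, ae, ag, ah, ai, bc, bd, bf, bg, bh, cd, ce, cg, ch, ci, de, df, di, ef, eg, eh, fg, fh, fi, gi, hi
  2-simplices (18): abd, abh, ade, aeg, agi, ahi, bcd, bcg, bfg, bfh, cdi, ceg, ceh, chi, def, dfi, efh, fgi

giving chain groups C_0 ≅ Z^9, C_1 ≅ Z^27, C_2 ≅ Z^18.

The boundary map ∂_1: C_1 → C_0 maps an edge to its endpoints' difference, ∂[p,q] = q − p. For instance
  ∂ch = h − c.
The resulting 9×27 matrix has rank 8, and its Smith normal form has invariant factors (1,1,1,1,1,1,1,1).

The boundary map ∂_2: C_2 → C_1 sends each 2-simplex [p,q,r] to [q,r] − [p,r] + [p,q]. For instance
  ∂agi = gi − ai + ag,
  ∂ade = de − ae + ad.
The resulting 27×18 matrix has rank 17, and its Smith normal form has invariant factors (1,1,1,1,1,1,1,1,1,1,1,1,1,1,1,1,1).

Now H_k = ker ∂_k / im ∂_{k+1}, so:

  H_0: rank C_0 − rank ∂_1 = 9 − 8 = 1, and the invariant factors of ∂_1 are all 1, so H_0 ≅ Z.

H_0 = Z.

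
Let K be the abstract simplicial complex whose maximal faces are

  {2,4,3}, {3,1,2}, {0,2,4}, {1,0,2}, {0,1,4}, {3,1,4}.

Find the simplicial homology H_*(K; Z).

We work with the vertex ordering 0 < 1 < 2 < 3 < 4. The simplices of K, each written with vertices in increasing order, are:

  0-simplices (5): [0], [1], [2], [3], [4]
  1-simplices (9): [0,1], [0,2], [0,4], [1,2], [1,3], [1,4], [2,3], [2,4], [3,4]
  2-simplices (6): [0,1,2], [0,1,4], [0,2,4], [1,2,3], [1,3,4], [2,3,4]

so the chain groups are C_0 ≅ Z^5, C_1 ≅ Z^9, C_2 ≅ Z^6.

Boundary ∂_1: C_1 → C_0 is given by ∂[p,q] = [q] − [p].
This gives a 5×9 integer matrix of rank 4; reducing to Smith normal form yields diagonal entries (1,1,1,1).

∂_2: C_2 → C_1 maps a triangle to the signed sum of its edges. For instance
  ∂[0,2,4] = [2,4] − [0,4] + [0,2],
  ∂[1,3,4] = [3,4] − [1,4] + [1,3].
As a 9×6 matrix over Z this has rank 5, with invariant factors (1,1,1,1,1).

Computing H_k = (kernel of ∂_k) / (image of ∂_{k+1}):

  H_0: rank C_0 − rank ∂_1 = 5 − 4 = 1, and the invariant factors of ∂_1 are all 1, so H_0 = Z.
  H_1: rank ker ∂_1 − rank ∂_2 = (9 − 4) − 5 = 0, and the invariant factors of ∂_2 are all 1, so H_1 = 0.
  H_2: rank ker ∂_2 − rank ∂_3 = (6 − 5) − 0 = 1, and there is no ∂_3, so H_2 = Z.

As a check, the Euler characteristic is 5 − 9 + 6 = 2, which agrees with 1 − 0 + 1 = 2.

H_0 = Z,  H_1 = 0,  H_2 = Z.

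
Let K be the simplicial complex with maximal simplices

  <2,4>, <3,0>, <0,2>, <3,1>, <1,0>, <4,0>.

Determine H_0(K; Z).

H_0 = Z.

Fix the vertex order 0 < 1 < 2 < 3 < 4 and write every simplex with vertices in increasing order. Then dim K = 1 and the simplices of K are:

  0-simplices (5): [0], [1], [2], [3], [4]
  1-simplices (6): [0,1], [0,2], [0,3], [0,4], [1,3], [2,4]

Hence C_0 ≅ Z^5, C_1 ≅ Z^6.

∂_1: C_1 → C_0 maps an edge to its endpoints' difference, ∂[p,q] = q − p. For instance
  ∂[2,4] = [4] − [2].
As a 5×6 matrix over Z this has rank 4, with invariant factors (1,1,1,1).

Now H_k = ker ∂_k / im ∂_{k+1}, so:

  H_0: rank C_0 − rank ∂_1 = 5 − 4 = 1, and the invariant factors of ∂_1 are all 1, so H_0 = Z.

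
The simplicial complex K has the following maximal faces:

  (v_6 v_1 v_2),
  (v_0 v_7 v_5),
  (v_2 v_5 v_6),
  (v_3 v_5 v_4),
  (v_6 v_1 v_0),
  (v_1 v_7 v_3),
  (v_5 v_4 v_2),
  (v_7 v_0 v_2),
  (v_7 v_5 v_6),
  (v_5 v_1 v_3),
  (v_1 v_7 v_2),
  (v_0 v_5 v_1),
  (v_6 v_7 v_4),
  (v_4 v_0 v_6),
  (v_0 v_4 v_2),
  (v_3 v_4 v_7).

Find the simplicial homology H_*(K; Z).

H_0 ≅ Z,  H_1 ≅ Z^2,  H_2 ≅ Z.

Order the vertices as v_0 < v_1 < v_2 < v_3 < v_4 < v_5 < v_6 < v_7. Listing each simplex with vertices in this order, K has dimension 2 with simplices:

  0-simplices (8): [v_0], [v_1], [v_2], [v_3], [v_4], [v_5], [v_6], [v_7]
  1-simplices (24): (24 of them)
  2-simplices (16): (16 of them)

Hence C_0 ≅ Z^8, C_1 ≅ Z^24, C_2 ≅ Z^16.

The boundary map ∂_1: C_1 → C_0 sends each edge [p,q] (with p < q) to q − p.
This gives a 8×24 integer matrix of rank 7; reducing to Smith normal form yields diagonal entries (1,1,1,1,1,1,1).

The boundary map ∂_2: C_2 → C_1 sends each 2-simplex [p,q,r] to [q,r] − [p,r] + [p,q]. For instance
  ∂[v_1,v_3,v_5] = [v_3,v_5] − [v_1,v_5] + [v_1,v_3],
  ∂[v_0,v_4,v_6] = [v_4,v_6] − [v_0,v_6] + [v_0,v_4].
This gives a 24×16 integer matrix of rank 15; reducing to Smith normal form yields diagonal entries (1,1,1,1,1,1,1,1,1,1,1,1,1,1,1).

From H_k ≅ ker(∂_k) / im(∂_{k+1}) we obtain:

  H_0: rank C_0 − rank ∂_1 = 8 − 7 = 1, and the invariant factors of ∂_1 are all 1, so H_0 = Z.
  H_1: rank ker ∂_1 − rank ∂_2 = (24 − 7) − 15 = 2, and the invariant factors of ∂_2 are all 1, so H_1 = Z^2.
  H_2: rank ker ∂_2 − rank ∂_3 = (16 − 15) − 0 = 1, and there is no ∂_3, so H_2 = Z.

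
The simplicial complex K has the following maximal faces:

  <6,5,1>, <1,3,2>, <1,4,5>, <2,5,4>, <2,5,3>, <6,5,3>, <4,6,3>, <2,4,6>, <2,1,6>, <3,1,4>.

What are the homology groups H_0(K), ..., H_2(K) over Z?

H_0 ≅ Z,  H_1 ≅ Z_2,  H_2 = 0.

Order the vertices as 1 < 2 < 3 < 4 < 5 < 6. Listing each simplex with vertices in this order, K has dimension 2 with simplices:

  0-simplices (6): [1], [2], [3], [4], [5], [6]
  1-simplices (15): [1,2], [1,3], [1,4], [1,5], [1,6], [2,3], [2,4], [2,5], [2,6], [3,4], [3,5], [3,6], [4,5], [4,6], [5,6]
  2-simplices (10): [1,2,3], [1,2,6], [1,3,4], [1,4,5], [1,5,6], [2,3,5], [2,4,5], [2,4,6], [3,4,6], [3,5,6]

giving chain groups C_0 ≅ Z^6, C_1 ≅ Z^15, C_2 ≅ Z^10.

∂_1: C_1 → C_0 is given by ∂[p,q] = [q] − [p].
As a 6×15 matrix over Z this has rank 5, with invariant factors (1,1,1,1,1).

Boundary ∂_2: C_2 → C_1 acts by ∂[p,q,r] = [q,r] − [p,r] + [p,q]. For instance
  ∂[2,4,6] = [4,6] − [2,6] + [2,4],
  ∂[2,4,5] = [4,5] − [2,5] + [2,4].
The resulting 15×10 matrix has rank 10, and its Smith normal form has invariant factors (1,1,1,1,1,1,1,1,1,2).

Computing H_k = (kernel of ∂_k) / (image of ∂_{k+1}):

  H_0: rank C_0 − rank ∂_1 = 6 − 5 = 1, and the invariant factors of ∂_1 are all 1, so H_0 ≅ Z.
  H_1: rank ker ∂_1 − rank ∂_2 = (15 − 5) − 10 = 0, and ∂_2 has invariant factor 2 > 1, so H_1 ≅ Z_2.
  H_2: rank ker ∂_2 − rank ∂_3 = (10 − 10) − 0 = 0, and there is no ∂_3, so H_2 ≅ 0.

As a check, the Euler characteristic is 6 − 15 + 10 = 1, which agrees with 1 − 0 + 0 = 1.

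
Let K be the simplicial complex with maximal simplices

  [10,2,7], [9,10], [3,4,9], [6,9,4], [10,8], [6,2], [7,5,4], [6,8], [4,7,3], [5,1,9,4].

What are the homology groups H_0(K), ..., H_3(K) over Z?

Take the total order 1 < 2 < 3 < 4 < 5 < 6 < 7 < 8 < 9 < 10 on the vertex set. Then K (dimension 3) consists of the simplices:

  0-simplices (10): [1], [2], [3], [4], [5], [6], [7], [8], [9], [10]
  1-simplices (20): [1,4], [1,5], [1,9], [2,6], [2,7], [2,10], [3,4], [3,7], [3,9], [4,5], [4,6], [4,7], [4,9], [5,7], [5,9], [6,8], [6,9], [7,10], [8,10], [9,10]
  2-simplices (9): [1,4,5], [1,4,9], [1,5,9], [2,7,10], [3,4,7], [3,4,9], [4,5,7], [4,5,9], [4,6,9]
  3-simplices (1): [1,4,5,9]

giving chain groups C_0 ≅ Z^10, C_1 ≅ Z^20, C_2 ≅ Z^9, C_3 ≅ Z^1.

Boundary ∂_1: C_1 → C_0 maps an edge to its endpoints' difference, ∂[p,q] = q − p.
This gives a 10×20 integer matrix of rank 9; reducing to Smith normal form yields diagonal entries (1,1,1,1,1,1,1,1,1).

∂_2: C_2 → C_1 sends each 2-simplex [p,q,r] to [q,r] − [p,r] + [p,q]. For instance
  ∂[1,5,9] = [5,9] − [1,9] + [1,5],
  ∂[2,7,10] = [7,10] − [2,10] + [2,7].
The 20×9 boundary matrix has rank 8 and Smith normal form diag(1,1,1,1,1,1,1,1).

∂_3: C_3 → C_2 sends each 3-simplex σ to the alternating sum Σ_i (−1)^i (σ with its i-th vertex removed). For instance
  ∂[1,4,5,9] = [4,5,9] − [1,5,9] + [1,4,9] − [1,4,5].
The resulting 9×1 matrix has rank 1, and its Smith normal form has invariant factors (1).

Computing H_k = (kernel of ∂_k) / (image of ∂_{k+1}):

  H_0: rank C_0 − rank ∂_1 = 10 − 9 = 1, and the invariant factors of ∂_1 are all 1, so H_0 ≅ Z.
  H_1: rank ker ∂_1 − rank ∂_2 = (20 − 9) − 8 = 3, and the invariant factors of ∂_2 are all 1, so H_1 ≅ Z^3.
  H_2: rank ker ∂_2 − rank ∂_3 = (9 − 8) − 1 = 0, and the invariant factors of ∂_3 are all 1, so H_2 ≅ 0.
  H_3: rank ker ∂_3 − rank ∂_4 = (1 − 1) − 0 = 0, and there is no ∂_4, so H_3 ≅ 0.

As a check, the Euler characteristic is 10 − 20 + 9 − 1 = -2, which agrees with 1 − 3 + 0 − 0 = -2.

H_0 = Z,  H_1 = Z^3,  H_2 = 0,  H_3 = 0.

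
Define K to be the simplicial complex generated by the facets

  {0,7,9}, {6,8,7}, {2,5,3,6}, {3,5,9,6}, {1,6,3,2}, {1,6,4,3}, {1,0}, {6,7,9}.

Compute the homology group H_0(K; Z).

H_0 = Z.

We work with the vertex ordering 0 < 1 < 2 < 3 < 4 < 5 < 6 < 7 < 8 < 9. The simplices of K, each written with vertices in increasing order, are:

  0-simplices (10): [0], [1], [2], [3], [4], [5], [6], [7], [8], [9]
  1-simplices (22): [0,1], [0,7], [0,9], [1,2], [1,3], [1,4], [1,6], [2,3], [2,5], [2,6], [3,4], [3,5], [3,6], [3,9], [4,6], [5,6], [5,9], [6,7], [6,8], [6,9], [7,8], [7,9]
  2-simplices (16): [0,7,9], [1,2,3], [1,2,6], [1,3,4], [1,3,6], [1,4,6], [2,3,5], [2,3,6], [2,5,6], [3,4,6], [3,5,6], [3,5,9], [3,6,9], [5,6,9], [6,7,8], [6,7,9]
  3-simplices (4): [1,2,3,6], [1,3,4,6], [2,3,5,6], [3,5,6,9]

giving chain groups C_0 ≅ Z^10, C_1 ≅ Z^22, C_2 ≅ Z^16, C_3 ≅ Z^4.

The boundary map ∂_1: C_1 → C_0 maps an edge to its endpoints' difference, ∂[p,q] = q − p.
As a 10×22 matrix over Z this has rank 9, with invariant factors (1,1,1,1,1,1,1,1,1).

The boundary map ∂_2: C_2 → C_1 sends each 2-simplex [p,q,r] to [q,r] − [p,r] + [p,q]. For instance
  ∂[3,6,9] = [6,9] − [3,9] + [3,6],
  ∂[2,3,6] = [3,6] − [2,6] + [2,3].
As a 22×16 matrix over Z this has rank 12, with invariant factors (1,1,1,1,1,1,1,1,1,1,1,1).

The boundary map ∂_3: C_3 → C_2 sends each 3-simplex σ to the alternating sum Σ_i (−1)^i (σ with its i-th vertex removed). For instance
  ∂[1,2,3,6] = [2,3,6] − [1,3,6] + [1,2,6] − [1,2,3],
  ∂[3,5,6,9] = [5,6,9] − [3,6,9] + [3,5,9] − [3,5,6].
This gives a 16×4 integer matrix of rank 4; reducing to Smith normal form yields diagonal entries (1,1,1,1).

Computing H_k = (kernel of ∂_k) / (image of ∂_{k+1}):

  H_0: rank C_0 − rank ∂_1 = 10 − 9 = 1, and the invariant factors of ∂_1 are all 1, so H_0 = Z.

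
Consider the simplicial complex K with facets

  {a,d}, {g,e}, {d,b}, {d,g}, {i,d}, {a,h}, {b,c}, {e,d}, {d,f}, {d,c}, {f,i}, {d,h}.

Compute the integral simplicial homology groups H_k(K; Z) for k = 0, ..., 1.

H_0 = Z,  H_1 = Z^4.

Fix the vertex order a < b < c < d < e < f < g < h < i and write every simplex with vertices in increasing order. Then dim K = 1 and the simplices of K are:

  0-simplices (9): a, b, c, d, e, f, g, h, i
  1-simplices (12): ad, ah, bc, bd, cd, de, df, dg, dh, di, eg, fi

Hence C_0 ≅ Z^9, C_1 ≅ Z^12.

The boundary map ∂_1: C_1 → C_0 maps an edge to its endpoints' difference, ∂[p,q] = q − p. For instance
  ∂df = f − d.
The resulting 9×12 matrix has rank 8, and its Smith normal form has invariant factors (1,1,1,1,1,1,1,1).

Now H_k = ker ∂_k / im ∂_{k+1}, so:

  H_0: rank C_0 − rank ∂_1 = 9 − 8 = 1, and the invariant factors of ∂_1 are all 1, so H_0 ≅ Z.
  H_1: rank ker ∂_1 − rank ∂_2 = (12 − 8) − 0 = 4, and there is no ∂_2, so H_1 ≅ Z^4.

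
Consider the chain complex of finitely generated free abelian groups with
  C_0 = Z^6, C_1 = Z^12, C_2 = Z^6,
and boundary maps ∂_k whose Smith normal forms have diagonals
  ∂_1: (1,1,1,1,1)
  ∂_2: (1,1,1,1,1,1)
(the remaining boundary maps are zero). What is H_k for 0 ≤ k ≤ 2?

H_0 = Z,  H_1 = Z,  H_2 = 0.

H_0: b_0 = 6 − 0 − 5 = 1; torsion from ∂_1 factors > 1: none. So H_0 = Z.
H_1: b_1 = 12 − 5 − 6 = 1; torsion from ∂_2 factors > 1: none. So H_1 = Z.
H_2: b_2 = 6 − 6 − 0 = 0; torsion from ∂_3 factors > 1: none. So H_2 = 0.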